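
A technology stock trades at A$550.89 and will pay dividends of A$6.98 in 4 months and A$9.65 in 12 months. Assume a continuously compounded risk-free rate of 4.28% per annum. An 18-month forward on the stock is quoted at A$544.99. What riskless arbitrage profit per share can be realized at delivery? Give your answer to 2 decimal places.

PV(dividends) I = 6.98·e^(−0.0428·4/12) + 9.65·e^(−0.0428·12/12) = 16.1268
Fair forward F* = (S − I)·e^(rT) = (550.89 − 16.1268)·e^0.064200 = 534.7632 × 1.066306 = 570.2212
Market A$544.99 < fair 570.2212: forward underpriced → reverse cash-and-carry (short the stock, invest proceeds at r, pay the dividends, go long the forward).
Profit at T = |F_mkt − F*| = |544.99 − 570.2212| = A$25.23 per share

A$25.23 per share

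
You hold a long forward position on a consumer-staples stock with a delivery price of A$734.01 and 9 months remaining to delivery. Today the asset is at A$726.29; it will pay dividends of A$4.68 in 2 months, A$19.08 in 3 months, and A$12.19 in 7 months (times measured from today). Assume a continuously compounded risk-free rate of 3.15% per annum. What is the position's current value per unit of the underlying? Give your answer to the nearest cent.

PV(remaining dividends) I = 4.68·e^(−0.0315·2/12) + 19.08·e^(−0.0315·3/12) + 12.19·e^(−0.0315·7/12) = 35.5539
Current forward F = (S − I)·e^(rT) = (726.29 − 35.5539)·e^(0.0315·9/12) = 690.7361 × 1.023906 = 707.2488
Value (long) = (F − K)·e^(−rT) = (707.2488 − 734.01) × 0.976652 = -26.1364
Value = -A$26.14

-A$26.14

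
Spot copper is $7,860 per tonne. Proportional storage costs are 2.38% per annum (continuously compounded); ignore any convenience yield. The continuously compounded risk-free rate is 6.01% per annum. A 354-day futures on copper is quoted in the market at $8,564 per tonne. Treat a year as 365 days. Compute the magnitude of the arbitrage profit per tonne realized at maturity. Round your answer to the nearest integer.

$38 per tonne

Fair futures: F* = S·e^(carry·T), with carry = (r + u) = 0.0601 + 0.0238 = 0.0839
F* = 7860 · e^(0.0839 × 354/365) = 7860 · e^0.081372 = 7860 × 1.084774 = $8526.3236
Market $8564 > fair $8526.3236: forward overpriced → cash-and-carry (buy spot, short the forward).
At maturity, profit = |F_mkt − F*| = |8564 − 8526.3236| = $38 per tonne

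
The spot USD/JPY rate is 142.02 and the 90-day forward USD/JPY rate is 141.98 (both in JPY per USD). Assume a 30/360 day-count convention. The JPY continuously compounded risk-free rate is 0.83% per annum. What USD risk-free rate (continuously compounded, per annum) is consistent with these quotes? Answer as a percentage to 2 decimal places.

F = S·e^((r_JPY − r_USD)T) ⇒ r_USD = r_JPY − ln(F/S)/T
ln(141.98/142.02) = -0.000282; /(90/360) = -0.001128
r_USD = 0.0083 + 0.001128 = 0.009428
r_USD = 0.94%

0.94%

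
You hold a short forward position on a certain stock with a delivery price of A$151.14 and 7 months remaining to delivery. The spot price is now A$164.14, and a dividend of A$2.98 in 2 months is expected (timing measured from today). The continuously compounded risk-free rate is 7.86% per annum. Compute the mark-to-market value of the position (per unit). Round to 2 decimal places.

PV(remaining dividends) I = 2.98·e^(−0.0786·2/12) = 2.9412
Current forward F = (S − I)·e^(rT) = (164.14 − 2.9412)·e^(0.0786·7/12) = 161.1988 × 1.046917 = 168.7618
Value (long) = (F − K)·e^(−rT) = (168.7618 − 151.14) × 0.955185 = 16.8321
Short position value = −(long value) = -A$16.83

-A$16.83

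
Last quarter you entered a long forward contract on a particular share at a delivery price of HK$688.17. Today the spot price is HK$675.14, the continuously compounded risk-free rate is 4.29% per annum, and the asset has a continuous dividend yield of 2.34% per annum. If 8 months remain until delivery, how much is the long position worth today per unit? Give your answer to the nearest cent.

Current fair forward for the remaining 8 months: F = S·e^((r − q)·T), (r − q) = 0.0429 − 0.0234 = 0.0195
F = 675.14 · e^(0.0195 × 8/12) = 675.14 × 1.013085 = 683.9742
Value of long forward = (F − K)·e^(−rT) = (683.9742 − 688.17) · e^(−0.0429·8/12)
= -4.1958 × 0.971805 = -4.08

-HK$4.08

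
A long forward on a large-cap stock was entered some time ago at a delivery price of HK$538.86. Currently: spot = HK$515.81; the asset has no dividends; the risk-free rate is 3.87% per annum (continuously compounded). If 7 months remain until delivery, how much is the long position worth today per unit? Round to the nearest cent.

-HK$11.02

Current fair forward for the remaining 7 months: F = S·e^(r·T), r = 0.0387
F = 515.81 · e^(0.0387 × 7/12) = 515.81 × 1.022832 = 527.5870
Value of long forward = (F − K)·e^(−rT) = (527.5870 − 538.86) · e^(−0.0387·7/12)
= -11.2730 × 0.977678 = -11.02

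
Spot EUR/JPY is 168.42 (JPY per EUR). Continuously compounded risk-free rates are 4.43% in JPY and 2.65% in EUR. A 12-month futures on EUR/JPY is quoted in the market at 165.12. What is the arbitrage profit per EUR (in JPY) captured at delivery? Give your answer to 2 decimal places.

6.32 per EUR (in JPY)

Fair futures: F* = S·e^(carry·T), with carry = (r_JPY − r_EUR) = 0.0443 − 0.0265 = 0.0178
F* = 168.42 · e^(0.0178 × 12/12) = 168.42 · e^0.017800 = 168.42 × 1.017959 = 171.4447
Market 165.12 < fair 171.4447: forward underpriced → reverse cash-and-carry (short spot, go long the forward).
At maturity, profit = |F_mkt − F*| = |165.12 − 171.4447| = 6.32 per EUR (in JPY)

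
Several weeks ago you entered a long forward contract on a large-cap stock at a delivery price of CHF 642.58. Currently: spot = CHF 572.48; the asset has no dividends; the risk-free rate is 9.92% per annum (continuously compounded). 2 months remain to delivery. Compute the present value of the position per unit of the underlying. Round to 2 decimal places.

-CHF 59.56

Current fair forward for the remaining 2 months: F = S·e^(r·T), r = 0.0992
F = 572.48 · e^(0.0992 × 2/12) = 572.48 × 1.016671 = 582.0238
Value of long forward = (F − K)·e^(−rT) = (582.0238 − 642.58) · e^(−0.0992·2/12)
= -60.5562 × 0.983603 = -59.56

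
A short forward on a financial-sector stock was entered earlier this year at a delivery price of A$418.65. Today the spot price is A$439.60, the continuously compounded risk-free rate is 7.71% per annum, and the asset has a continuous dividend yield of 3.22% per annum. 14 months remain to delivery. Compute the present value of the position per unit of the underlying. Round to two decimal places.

-A$40.76

Current fair forward for the remaining 14 months: F = S·e^((r − q)·T), (r − q) = 0.0771 − 0.0322 = 0.0449
F = 439.60 · e^(0.0449 × 14/12) = 439.60 × 1.053780 = 463.2417
Value of long forward = (F − K)·e^(−rT) = (463.2417 − 418.65) · e^(−0.0771·14/12)
= 44.5917 × 0.913977 = 40.76
Short position value = −(long value) = -A$40.76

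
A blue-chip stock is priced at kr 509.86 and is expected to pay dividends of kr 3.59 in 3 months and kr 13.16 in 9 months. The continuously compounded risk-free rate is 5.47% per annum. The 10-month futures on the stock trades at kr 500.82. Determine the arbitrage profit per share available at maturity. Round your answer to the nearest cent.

kr 15.89 per share

PV(dividends) I = 3.59·e^(−0.0547·3/12) + 13.16·e^(−0.0547·9/12) = 16.1723
Fair futures F* = (S − I)·e^(rT) = (509.86 − 16.1723)·e^0.045583 = 493.6877 × 1.046638 = 516.7123
Market kr 500.82 < fair 516.7123: forward underpriced → reverse cash-and-carry (short the stock, invest proceeds at r, pay the dividends, go long the forward).
Profit at T = |F_mkt − F*| = |500.82 − 516.7123| = kr 15.89 per share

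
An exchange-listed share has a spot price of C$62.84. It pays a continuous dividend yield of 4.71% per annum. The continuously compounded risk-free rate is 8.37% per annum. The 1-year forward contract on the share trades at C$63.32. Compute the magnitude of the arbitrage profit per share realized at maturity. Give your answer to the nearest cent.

Fair forward: F* = S·e^(carry·T), with carry = (r − q) = 0.0837 − 0.0471 = 0.0366
F* = 62.84 · e^(0.0366 × 1) = 62.84 · e^0.036600 = 62.84 × 1.037278 = C$65.1825
Market C$63.32 < fair C$65.1825: forward underpriced → reverse cash-and-carry (short spot, go long the forward).
At maturity, profit = |F_mkt − F*| = |63.32 − 65.1825| = C$1.86 per share

C$1.86 per share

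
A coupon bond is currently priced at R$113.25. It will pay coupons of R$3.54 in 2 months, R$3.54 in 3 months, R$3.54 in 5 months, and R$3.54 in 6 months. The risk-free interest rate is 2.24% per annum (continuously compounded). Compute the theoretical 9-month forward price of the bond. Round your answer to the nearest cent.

R$100.88

PV(coupons) I = 3.54·e^(−0.0224·2/12) + 3.54·e^(−0.0224·3/12) + 3.54·e^(−0.0224·5/12) + 3.54·e^(−0.0224·6/12)
I = 3.5268 + 3.5202 + 3.5071 + 3.5006 = 14.0547
F = (S − I)·e^(rT) = (113.25 − 14.0547) · e^(0.0224·9/12)
= 99.1953 · e^0.016800 = 99.1953 × 1.016942 = R$100.88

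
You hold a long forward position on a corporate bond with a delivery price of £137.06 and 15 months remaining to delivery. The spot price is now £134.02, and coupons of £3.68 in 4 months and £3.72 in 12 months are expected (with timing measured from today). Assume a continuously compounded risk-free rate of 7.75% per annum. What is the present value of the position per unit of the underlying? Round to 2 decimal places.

PV(remaining coupons) I = 3.68·e^(−0.0775·4/12) + 3.72·e^(−0.0775·12/12) = 7.0287
Current forward F = (S − I)·e^(rT) = (134.02 − 7.0287)·e^(0.0775·15/12) = 126.9913 × 1.101723 = 139.9092
Value (long) = (F − K)·e^(−rT) = (139.9092 − 137.06) × 0.907669 = 2.5861
Value = £2.59

£2.59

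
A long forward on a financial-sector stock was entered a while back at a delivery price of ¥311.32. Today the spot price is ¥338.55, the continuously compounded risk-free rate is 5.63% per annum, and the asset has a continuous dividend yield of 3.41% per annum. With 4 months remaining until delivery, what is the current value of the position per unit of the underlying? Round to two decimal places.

Current fair forward for the remaining 4 months: F = S·e^((r − q)·T), (r − q) = 0.0563 − 0.0341 = 0.0222
F = 338.55 · e^(0.0222 × 4/12) = 338.55 × 1.007427 = 341.0644
Value of long forward = (F − K)·e^(−rT) = (341.0644 − 311.32) · e^(−0.0563·4/12)
= 29.7444 × 0.981408 = 29.19

¥29.19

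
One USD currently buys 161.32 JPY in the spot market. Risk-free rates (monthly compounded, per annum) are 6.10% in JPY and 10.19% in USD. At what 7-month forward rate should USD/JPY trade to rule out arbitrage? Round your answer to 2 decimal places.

By covered interest parity, F = S · (1+r_JPY/12)^(12T) / (1+r_USD/12)^(12T)
= 161.32 × 1.036131 / 1.060978 = 161.32 × 0.976581
F = 157.54 JPY per USD

157.54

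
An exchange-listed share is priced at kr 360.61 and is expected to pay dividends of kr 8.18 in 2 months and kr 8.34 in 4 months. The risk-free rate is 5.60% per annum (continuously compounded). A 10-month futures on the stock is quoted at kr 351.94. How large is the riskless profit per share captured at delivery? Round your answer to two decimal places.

PV(dividends) I = 8.18·e^(−0.0560·2/12) + 8.34·e^(−0.0560·4/12) = 16.2898
Fair futures F* = (S − I)·e^(rT) = (360.61 − 16.2898)·e^0.046667 = 344.3202 × 1.047773 = 360.7694
Market kr 351.94 < fair 360.7694: forward underpriced → reverse cash-and-carry (short the stock, invest proceeds at r, pay the dividends, go long the forward).
Profit at T = |F_mkt − F*| = |351.94 − 360.7694| = kr 8.83 per share

kr 8.83 per share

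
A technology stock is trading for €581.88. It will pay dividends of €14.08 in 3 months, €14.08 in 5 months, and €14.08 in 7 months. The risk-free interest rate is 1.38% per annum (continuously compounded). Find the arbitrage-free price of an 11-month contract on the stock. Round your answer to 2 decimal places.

€546.75

PV(dividends) I = 14.08·e^(−0.0138·3/12) + 14.08·e^(−0.0138·5/12) + 14.08·e^(−0.0138·7/12)
I = 14.0315 + 13.9993 + 13.9671 = 41.9979
F = (S − I)·e^(rT) = (581.88 − 41.9979) · e^(0.0138·11/12)
= 539.8821 · e^0.012650 = 539.8821 × 1.012730 = €546.75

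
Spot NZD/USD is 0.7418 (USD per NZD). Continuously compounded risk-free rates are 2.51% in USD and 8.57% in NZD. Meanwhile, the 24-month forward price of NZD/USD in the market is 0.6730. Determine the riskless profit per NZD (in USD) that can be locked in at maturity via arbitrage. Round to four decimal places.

0.0159 per NZD (in USD)

Fair forward: F* = S·e^(carry·T), with carry = (r_USD − r_NZD) = 0.0251 − 0.0857 = -0.0606
F* = 0.7418 · e^(-0.0606 × 24/12) = 0.7418 · e^-0.121200 = 0.7418 × 0.885857 = 0.6571
Market 0.6730 > fair 0.6571: forward overpriced → cash-and-carry (buy spot, short the forward).
At maturity, profit = |F_mkt − F*| = |0.6730 − 0.6571| = 0.0159 per NZD (in USD)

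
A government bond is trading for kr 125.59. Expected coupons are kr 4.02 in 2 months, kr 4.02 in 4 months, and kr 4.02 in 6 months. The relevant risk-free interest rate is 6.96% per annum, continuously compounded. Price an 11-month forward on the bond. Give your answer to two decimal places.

PV(coupons) I = 4.02·e^(−0.0696·2/12) + 4.02·e^(−0.0696·4/12) + 4.02·e^(−0.0696·6/12)
I = 3.9736 + 3.9278 + 3.8825 = 11.7839
F = (S − I)·e^(rT) = (125.59 − 11.7839) · e^(0.0696·11/12)
= 113.8061 · e^0.063800 = 113.8061 × 1.065879 = kr 121.30

kr 121.30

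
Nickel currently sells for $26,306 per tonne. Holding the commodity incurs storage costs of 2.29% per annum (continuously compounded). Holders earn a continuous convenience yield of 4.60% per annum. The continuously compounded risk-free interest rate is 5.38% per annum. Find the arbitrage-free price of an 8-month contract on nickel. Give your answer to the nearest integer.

$26,850 per tonne

Net carry = r + u − y = 0.0538 + 0.0229 − 0.0460 = 0.0307
F = S·e^((r+u−y)T) = 26306 · e^(0.0307 × 8/12) = 26306 · e^0.020467
= 26306 × 1.020678 = $26,850 per tonne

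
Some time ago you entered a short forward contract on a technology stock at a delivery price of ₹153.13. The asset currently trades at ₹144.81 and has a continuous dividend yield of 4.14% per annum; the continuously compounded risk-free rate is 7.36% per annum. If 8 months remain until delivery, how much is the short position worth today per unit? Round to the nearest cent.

₹4.93

Current fair forward for the remaining 8 months: F = S·e^((r − q)·T), (r − q) = 0.0736 − 0.0414 = 0.0322
F = 144.81 · e^(0.0322 × 8/12) = 144.81 × 1.021699 = 147.9522
Value of long forward = (F − K)·e^(−rT) = (147.9522 − 153.13) · e^(−0.0736·8/12)
= -5.1778 × 0.952118 = -4.93
Short position value = −(long value) = ₹4.93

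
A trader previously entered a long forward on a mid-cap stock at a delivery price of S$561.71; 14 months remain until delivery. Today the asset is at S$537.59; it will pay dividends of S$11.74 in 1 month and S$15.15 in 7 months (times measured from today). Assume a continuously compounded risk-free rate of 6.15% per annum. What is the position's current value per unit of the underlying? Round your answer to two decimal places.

-S$11.53

PV(remaining dividends) I = 11.74·e^(−0.0615·1/12) + 15.15·e^(−0.0615·7/12) = 26.2961
Current forward F = (S − I)·e^(rT) = (537.59 − 26.2961)·e^(0.0615·14/12) = 511.2939 × 1.074387 = 549.3275
Value (long) = (F − K)·e^(−rT) = (549.3275 − 561.71) × 0.930764 = -11.5252
Value = -S$11.53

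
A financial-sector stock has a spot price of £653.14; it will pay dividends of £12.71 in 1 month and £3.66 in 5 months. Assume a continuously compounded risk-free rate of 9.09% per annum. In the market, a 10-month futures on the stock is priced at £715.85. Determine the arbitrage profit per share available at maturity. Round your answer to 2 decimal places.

£28.72 per share

PV(dividends) I = 12.71·e^(−0.0909·1/12) + 3.66·e^(−0.0909·5/12) = 16.1381
Fair futures F* = (S − I)·e^(rT) = (653.14 − 16.1381)·e^0.075750 = 637.0019 × 1.078693 = 687.1295
Market £715.85 > fair 687.1295: forward overpriced → cash-and-carry (borrow at r, buy the stock and collect the dividends, short the forward).
Profit at T = |F_mkt − F*| = |715.85 − 687.1295| = £28.72 per share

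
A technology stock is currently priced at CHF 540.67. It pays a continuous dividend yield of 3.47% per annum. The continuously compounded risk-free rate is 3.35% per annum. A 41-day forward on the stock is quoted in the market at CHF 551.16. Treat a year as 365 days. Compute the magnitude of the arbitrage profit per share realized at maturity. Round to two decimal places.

CHF 10.56 per share

Fair forward: F* = S·e^(carry·T), with carry = (r − q) = 0.0335 − 0.0347 = -0.0012
F* = 540.67 · e^(-0.0012 × 41/365) = 540.67 · e^-0.000135 = 540.67 × 0.999865 = CHF 540.5970
Market CHF 551.16 > fair CHF 540.5970: forward overpriced → cash-and-carry (buy spot, short the forward).
At maturity, profit = |F_mkt − F*| = |551.16 − 540.5970| = CHF 10.56 per share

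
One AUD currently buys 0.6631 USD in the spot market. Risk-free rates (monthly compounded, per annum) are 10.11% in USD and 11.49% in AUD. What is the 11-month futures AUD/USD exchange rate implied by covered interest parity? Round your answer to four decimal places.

0.6548

By covered interest parity, F = S · (1+r_USD/12)^(12T) / (1+r_AUD/12)^(12T)
= 0.6631 × 1.096679 / 1.110515 = 0.6631 × 0.987541
F = 0.6548 USD per AUD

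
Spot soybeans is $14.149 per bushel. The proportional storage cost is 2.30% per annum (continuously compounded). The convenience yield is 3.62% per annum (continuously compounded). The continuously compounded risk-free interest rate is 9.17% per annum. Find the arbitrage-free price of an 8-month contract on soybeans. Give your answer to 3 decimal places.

$14.909 per bushel

Net carry = r + u − y = 0.0917 + 0.0230 − 0.0362 = 0.0785
F = S·e^((r+u−y)T) = 14.149 · e^(0.0785 × 8/12) = 14.149 · e^0.052333
= 14.149 × 1.053727 = $14.909 per bushel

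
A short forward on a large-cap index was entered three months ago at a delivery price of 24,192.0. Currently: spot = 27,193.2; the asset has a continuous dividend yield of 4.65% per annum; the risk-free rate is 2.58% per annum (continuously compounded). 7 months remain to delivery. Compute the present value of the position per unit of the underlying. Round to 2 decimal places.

Current fair forward for the remaining 7 months: F = S·e^((r − q)·T), (r − q) = 0.0258 − 0.0465 = -0.0207
F = 27193.2 · e^(-0.0207 × 7/12) = 27193.2 × 0.98799761 = 26866.8166
Value of long forward = (F − K)·e^(−rT) = (26866.8166 − 24192.0) · e^(−0.0258·7/12)
= 2674.8166 × 0.98506269 = 2634.86
Short position value = −(long value) = -2634.86

-2634.86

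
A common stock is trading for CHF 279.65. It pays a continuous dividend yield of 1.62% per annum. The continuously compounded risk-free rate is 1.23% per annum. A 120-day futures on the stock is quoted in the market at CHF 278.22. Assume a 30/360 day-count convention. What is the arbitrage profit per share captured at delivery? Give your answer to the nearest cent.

CHF 1.07 per share

Fair futures: F* = S·e^(carry·T), with carry = (r − q) = 0.0123 − 0.0162 = -0.0039
F* = 279.65 · e^(-0.0039 × 120/360) = 279.65 · e^-0.001300 = 279.65 × 0.998701 = CHF 279.2867
Market CHF 278.22 < fair CHF 279.2867: forward underpriced → reverse cash-and-carry (short spot, go long the forward).
At maturity, profit = |F_mkt − F*| = |278.22 − 279.2867| = CHF 1.07 per share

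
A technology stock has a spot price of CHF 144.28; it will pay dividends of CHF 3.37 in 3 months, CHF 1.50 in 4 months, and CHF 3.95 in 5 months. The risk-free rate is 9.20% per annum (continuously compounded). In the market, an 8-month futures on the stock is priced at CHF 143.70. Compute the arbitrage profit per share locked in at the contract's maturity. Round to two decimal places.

PV(dividends) I = 3.37·e^(−0.0920·3/12) + 1.50·e^(−0.0920·4/12) + 3.95·e^(−0.0920·5/12) = 8.5495
Fair futures F* = (S − I)·e^(rT) = (144.28 − 8.5495)·e^0.061333 = 135.7305 × 1.063253 = 144.3159
Market CHF 143.70 < fair 144.3159: forward underpriced → reverse cash-and-carry (short the stock, invest proceeds at r, pay the dividends, go long the forward).
Profit at T = |F_mkt − F*| = |143.70 − 144.3159| = CHF 0.62 per share

CHF 0.62 per share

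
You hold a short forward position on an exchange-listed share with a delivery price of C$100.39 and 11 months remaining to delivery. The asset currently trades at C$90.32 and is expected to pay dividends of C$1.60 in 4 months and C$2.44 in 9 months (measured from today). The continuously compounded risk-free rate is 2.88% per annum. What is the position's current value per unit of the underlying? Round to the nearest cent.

PV(remaining dividends) I = 1.60·e^(−0.0288·4/12) + 2.44·e^(−0.0288·9/12) = 3.9726
Current forward F = (S − I)·e^(rT) = (90.32 − 3.9726)·e^(0.0288·11/12) = 86.3474 × 1.026752 = 88.6574
Value (long) = (F − K)·e^(−rT) = (88.6574 − 100.39) × 0.973945 = -11.4269
Short position value = −(long value) = C$11.43

C$11.43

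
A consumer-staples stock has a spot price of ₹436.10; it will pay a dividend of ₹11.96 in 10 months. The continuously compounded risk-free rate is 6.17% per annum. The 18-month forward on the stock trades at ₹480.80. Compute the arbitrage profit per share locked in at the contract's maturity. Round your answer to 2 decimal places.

PV(dividends) I = 11.96·e^(−0.0617·10/12) = 11.3606
Fair forward F* = (S − I)·e^(rT) = (436.10 − 11.3606)·e^0.092550 = 424.7394 × 1.096968 = 465.9255
Market ₹480.80 > fair 465.9255: forward overpriced → cash-and-carry (borrow at r, buy the stock and collect the dividends, short the forward).
Profit at T = |F_mkt − F*| = |480.80 − 465.9255| = ₹14.87 per share

₹14.87 per share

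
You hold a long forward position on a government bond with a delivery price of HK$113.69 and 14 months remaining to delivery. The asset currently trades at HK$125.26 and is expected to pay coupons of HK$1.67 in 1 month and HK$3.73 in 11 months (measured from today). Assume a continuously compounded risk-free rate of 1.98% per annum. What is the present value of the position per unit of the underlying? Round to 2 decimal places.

PV(remaining coupons) I = 1.67·e^(−0.0198·1/12) + 3.73·e^(−0.0198·11/12) = 5.3302
Current forward F = (S − I)·e^(rT) = (125.26 − 5.3302)·e^(0.0198·14/12) = 119.9298 × 1.023369 = 122.7324
Value (long) = (F − K)·e^(−rT) = (122.7324 − 113.69) × 0.977165 = 8.8359
Value = HK$8.84

HK$8.84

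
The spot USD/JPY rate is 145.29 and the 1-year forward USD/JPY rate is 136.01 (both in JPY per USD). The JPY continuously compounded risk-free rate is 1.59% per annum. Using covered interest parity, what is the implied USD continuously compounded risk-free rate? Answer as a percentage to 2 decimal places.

F = S·e^((r_JPY − r_USD)T) ⇒ r_USD = r_JPY − ln(F/S)/T
ln(136.01/145.29) = -0.066003; /(1) = -0.066003
r_USD = 0.0159 + 0.066003 = 0.081903
r_USD = 8.19%

8.19%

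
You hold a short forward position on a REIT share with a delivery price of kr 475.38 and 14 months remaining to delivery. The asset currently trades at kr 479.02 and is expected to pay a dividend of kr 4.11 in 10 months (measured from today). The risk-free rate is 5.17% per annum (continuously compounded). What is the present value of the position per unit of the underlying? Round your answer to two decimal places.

-kr 27.53

PV(remaining dividends) I = 4.11·e^(−0.0517·10/12) = 3.9367
Current forward F = (S − I)·e^(rT) = (479.02 − 3.9367)·e^(0.0517·14/12) = 475.0833 × 1.062173 = 504.6207
Value (long) = (F − K)·e^(−rT) = (504.6207 − 475.38) × 0.941466 = 27.5291
Short position value = −(long value) = -kr 27.53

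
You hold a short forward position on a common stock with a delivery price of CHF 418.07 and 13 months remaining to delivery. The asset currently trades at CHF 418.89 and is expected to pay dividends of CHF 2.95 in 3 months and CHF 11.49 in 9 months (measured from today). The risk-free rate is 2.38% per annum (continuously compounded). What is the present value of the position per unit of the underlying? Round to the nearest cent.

PV(remaining dividends) I = 2.95·e^(−0.0238·3/12) + 11.49·e^(−0.0238·9/12) = 14.2192
Current forward F = (S − I)·e^(rT) = (418.89 − 14.2192)·e^(0.0238·13/12) = 404.6708 × 1.026119 = 415.2404
Value (long) = (F − K)·e^(−rT) = (415.2404 − 418.07) × 0.974546 = -2.7576
Short position value = −(long value) = CHF 2.76

CHF 2.76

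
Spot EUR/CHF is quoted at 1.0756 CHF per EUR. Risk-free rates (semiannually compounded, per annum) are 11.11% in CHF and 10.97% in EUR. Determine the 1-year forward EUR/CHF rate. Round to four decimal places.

1.0770

By covered interest parity, F = S · (1+r_CHF/2)^(2T) / (1+r_EUR/2)^(2T)
= 1.0756 × 1.114186 / 1.112709 = 1.0756 × 1.001327
F = 1.0770 CHF per EUR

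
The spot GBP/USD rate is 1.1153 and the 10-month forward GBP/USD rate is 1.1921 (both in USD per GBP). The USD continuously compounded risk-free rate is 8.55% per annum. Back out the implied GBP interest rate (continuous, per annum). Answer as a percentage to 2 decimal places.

F = S·e^((r_USD − r_GBP)T) ⇒ r_GBP = r_USD − ln(F/S)/T
ln(1.1921/1.1153) = 0.066593; /(10/12) = 0.079912
r_GBP = 0.0855 − 0.079912 = 0.005588
r_GBP = 0.56%

0.56%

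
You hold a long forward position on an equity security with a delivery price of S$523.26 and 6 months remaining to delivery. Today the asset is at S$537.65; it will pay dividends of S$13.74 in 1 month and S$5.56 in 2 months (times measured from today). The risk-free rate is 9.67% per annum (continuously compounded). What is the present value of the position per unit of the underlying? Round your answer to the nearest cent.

S$19.99

PV(remaining dividends) I = 13.74·e^(−0.0967·1/12) + 5.56·e^(−0.0967·2/12) = 19.1008
Current forward F = (S − I)·e^(rT) = (537.65 − 19.1008)·e^(0.0967·6/12) = 518.5492 × 1.049538 = 544.2371
Value (long) = (F − K)·e^(−rT) = (544.2371 − 523.26) × 0.952800 = 19.9870
Value = S$19.99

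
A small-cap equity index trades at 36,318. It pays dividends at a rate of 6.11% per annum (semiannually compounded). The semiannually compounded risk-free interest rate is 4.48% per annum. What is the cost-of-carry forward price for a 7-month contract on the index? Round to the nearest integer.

F = S · (1+r/2)^(2T) / (1+q/2)^(2T)
= 36318 × 1.026182 / 1.035732 = 36318 × 0.990779
F = 35,983

35,983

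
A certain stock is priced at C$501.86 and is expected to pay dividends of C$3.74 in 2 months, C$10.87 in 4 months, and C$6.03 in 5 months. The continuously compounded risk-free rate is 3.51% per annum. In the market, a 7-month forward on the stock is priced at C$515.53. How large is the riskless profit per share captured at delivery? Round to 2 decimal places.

C$24.11 per share

PV(dividends) I = 3.74·e^(−0.0351·2/12) + 10.87·e^(−0.0351·4/12) + 6.03·e^(−0.0351·5/12) = 20.4042
Fair forward F* = (S − I)·e^(rT) = (501.86 − 20.4042)·e^0.020475 = 481.4558 × 1.020686 = 491.4152
Market C$515.53 > fair 491.4152: forward overpriced → cash-and-carry (borrow at r, buy the stock and collect the dividends, short the forward).
Profit at T = |F_mkt − F*| = |515.53 − 491.4152| = C$24.11 per share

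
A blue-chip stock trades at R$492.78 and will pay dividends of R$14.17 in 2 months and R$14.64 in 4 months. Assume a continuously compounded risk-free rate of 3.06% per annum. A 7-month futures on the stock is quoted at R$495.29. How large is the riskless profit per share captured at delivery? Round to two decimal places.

PV(dividends) I = 14.17·e^(−0.0306·2/12) + 14.64·e^(−0.0306·4/12) = 28.5893
Fair futures F* = (S − I)·e^(rT) = (492.78 − 28.5893)·e^0.017850 = 464.1907 × 1.018010 = 472.5508
Market R$495.29 > fair 472.5508: forward overpriced → cash-and-carry (borrow at r, buy the stock and collect the dividends, short the forward).
Profit at T = |F_mkt − F*| = |495.29 − 472.5508| = R$22.74 per share

R$22.74 per share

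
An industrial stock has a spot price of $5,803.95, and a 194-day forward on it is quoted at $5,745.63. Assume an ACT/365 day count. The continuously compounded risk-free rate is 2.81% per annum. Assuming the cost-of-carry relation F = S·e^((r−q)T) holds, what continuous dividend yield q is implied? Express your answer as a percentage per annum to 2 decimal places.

From F = S·e^((r−q)T): (r − q) = ln(F/S)/T
ln(5745.63/5803.95) = ln(0.989952) = -0.010099
(r − q) = -0.010099 / (194/365) = -0.019001
q = r − ln(F/S)/T = 0.0281 + 0.019001 = 0.047101
q = 4.71%

4.71%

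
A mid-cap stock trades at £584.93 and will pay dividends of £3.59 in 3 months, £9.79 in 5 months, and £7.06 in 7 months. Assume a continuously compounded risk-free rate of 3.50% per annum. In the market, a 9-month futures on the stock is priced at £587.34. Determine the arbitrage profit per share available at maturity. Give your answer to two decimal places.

PV(dividends) I = 3.59·e^(−0.0350·3/12) + 9.79·e^(−0.0350·5/12) + 7.06·e^(−0.0350·7/12) = 20.1243
Fair futures F* = (S − I)·e^(rT) = (584.93 − 20.1243)·e^0.026250 = 564.8057 × 1.026598 = 579.8284
Market £587.34 > fair 579.8284: forward overpriced → cash-and-carry (borrow at r, buy the stock and collect the dividends, short the forward).
Profit at T = |F_mkt − F*| = |587.34 − 579.8284| = £7.51 per share

£7.51 per share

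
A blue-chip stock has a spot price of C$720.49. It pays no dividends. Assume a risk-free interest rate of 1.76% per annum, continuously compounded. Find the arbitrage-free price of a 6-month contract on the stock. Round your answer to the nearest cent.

F = S·e^(rT) = 720.49 · e^(0.0176 × 6/12)
= 720.49 · e^0.008800 = 720.49 × 1.008839
F = C$726.86

C$726.86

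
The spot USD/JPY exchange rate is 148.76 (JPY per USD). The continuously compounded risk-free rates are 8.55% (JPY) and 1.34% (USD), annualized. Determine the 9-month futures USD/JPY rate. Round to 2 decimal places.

157.03

F = S·e^((r_JPY − r_USD)T) = 148.76 · e^((0.0855 − 0.0134) × 9/12)
= 148.76 · e^0.054075 = 148.76 × 1.055564
F = 157.03 JPY per USD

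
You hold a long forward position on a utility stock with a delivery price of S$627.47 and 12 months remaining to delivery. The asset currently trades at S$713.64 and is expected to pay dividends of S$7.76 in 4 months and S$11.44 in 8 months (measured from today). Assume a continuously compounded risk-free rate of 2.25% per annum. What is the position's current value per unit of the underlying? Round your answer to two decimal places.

PV(remaining dividends) I = 7.76·e^(−0.0225·4/12) + 11.44·e^(−0.0225·8/12) = 18.9717
Current forward F = (S − I)·e^(rT) = (713.64 − 18.9717)·e^(0.0225·12/12) = 694.6683 × 1.022755 = 710.4755
Value (long) = (F − K)·e^(−rT) = (710.4755 − 627.47) × 0.977751 = 81.1587
Value = S$81.16

S$81.16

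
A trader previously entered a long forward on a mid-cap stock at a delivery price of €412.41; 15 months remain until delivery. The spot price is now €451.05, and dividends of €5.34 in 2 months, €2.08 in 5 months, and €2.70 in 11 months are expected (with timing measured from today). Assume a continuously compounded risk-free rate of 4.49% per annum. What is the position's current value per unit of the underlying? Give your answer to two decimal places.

PV(remaining dividends) I = 5.34·e^(−0.0449·2/12) + 2.08·e^(−0.0449·5/12) + 2.70·e^(−0.0449·11/12) = 9.9328
Current forward F = (S − I)·e^(rT) = (451.05 − 9.9328)·e^(0.0449·15/12) = 441.1172 × 1.057730 = 466.5829
Value (long) = (F − K)·e^(−rT) = (466.5829 − 412.41) × 0.945421 = 51.2162
Value = €51.22

€51.22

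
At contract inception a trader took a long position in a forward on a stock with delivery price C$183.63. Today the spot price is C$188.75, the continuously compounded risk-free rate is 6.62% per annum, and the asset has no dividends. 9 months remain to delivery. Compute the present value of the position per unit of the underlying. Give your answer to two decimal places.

Current fair forward for the remaining 9 months: F = S·e^(r·T), r = 0.0662
F = 188.75 · e^(0.0662 × 9/12) = 188.75 × 1.050903 = 198.3579
Value of long forward = (F − K)·e^(−rT) = (198.3579 − 183.63) · e^(−0.0662·9/12)
= 14.7279 × 0.951562 = 14.01

C$14.01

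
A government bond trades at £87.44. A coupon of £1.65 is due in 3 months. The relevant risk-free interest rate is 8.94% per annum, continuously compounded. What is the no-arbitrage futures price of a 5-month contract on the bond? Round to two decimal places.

£89.08

PV(coupons) I = 1.65·e^(−0.0894·3/12)
I = 1.6135
F = (S − I)·e^(rT) = (87.44 − 1.6135) · e^(0.0894·5/12)
= 85.8265 · e^0.037250 = 85.8265 × 1.037952 = £89.08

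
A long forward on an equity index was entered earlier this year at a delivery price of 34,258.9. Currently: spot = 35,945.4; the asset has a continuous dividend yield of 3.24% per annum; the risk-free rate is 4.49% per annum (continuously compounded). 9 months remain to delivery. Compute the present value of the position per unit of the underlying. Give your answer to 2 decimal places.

Current fair forward for the remaining 9 months: F = S·e^((r − q)·T), (r − q) = 0.0449 − 0.0324 = 0.0125
F = 35945.4 · e^(0.0125 × 9/12) = 35945.4 × 1.00941908 = 36283.9726
Value of long forward = (F − K)·e^(−rT) = (36283.9726 − 34258.9) · e^(−0.0449·9/12)
= 2025.0726 × 0.96688569 = 1958.01

1958.01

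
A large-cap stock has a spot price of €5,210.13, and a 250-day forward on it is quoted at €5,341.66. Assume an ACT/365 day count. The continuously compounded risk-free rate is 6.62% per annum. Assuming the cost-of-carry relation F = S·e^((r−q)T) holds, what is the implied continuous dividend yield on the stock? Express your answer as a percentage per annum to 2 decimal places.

From F = S·e^((r−q)T): (r − q) = ln(F/S)/T
ln(5341.66/5210.13) = ln(1.025245) = 0.024932
(r − q) = 0.024932 / (250/365) = 0.036401
q = r − ln(F/S)/T = 0.0662 − 0.036401 = 0.029799
q = 2.98%

2.98%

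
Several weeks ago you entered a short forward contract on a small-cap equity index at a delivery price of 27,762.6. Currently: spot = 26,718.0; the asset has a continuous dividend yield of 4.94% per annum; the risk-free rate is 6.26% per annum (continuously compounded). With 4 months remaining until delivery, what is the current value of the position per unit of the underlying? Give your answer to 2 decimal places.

907.64

Current fair forward for the remaining 4 months: F = S·e^((r − q)·T), (r − q) = 0.0626 − 0.0494 = 0.0132
F = 26718.0 · e^(0.0132 × 4/12) = 26718.0 × 1.00440969 = 26835.8181
Value of long forward = (F − K)·e^(−rT) = (26835.8181 − 27762.6) · e^(−0.0626·4/12)
= -926.7819 × 0.97934954 = -907.64
Short position value = −(long value) = 907.64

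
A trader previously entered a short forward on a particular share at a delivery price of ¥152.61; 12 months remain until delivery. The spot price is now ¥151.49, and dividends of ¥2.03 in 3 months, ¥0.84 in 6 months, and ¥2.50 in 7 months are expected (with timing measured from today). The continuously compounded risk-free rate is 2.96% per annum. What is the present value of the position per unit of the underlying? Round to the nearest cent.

¥1.97

PV(remaining dividends) I = 2.03·e^(−0.0296·3/12) + 0.84·e^(−0.0296·6/12) + 2.50·e^(−0.0296·7/12) = 5.2999
Current forward F = (S − I)·e^(rT) = (151.49 − 5.2999)·e^(0.0296·12/12) = 146.1901 × 1.030042 = 150.5819
Value (long) = (F − K)·e^(−rT) = (150.5819 − 152.61) × 0.970834 = -1.9689
Short position value = −(long value) = ¥1.97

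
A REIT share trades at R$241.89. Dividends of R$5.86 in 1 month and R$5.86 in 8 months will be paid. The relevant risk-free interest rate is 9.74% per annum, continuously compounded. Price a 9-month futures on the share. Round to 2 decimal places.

R$248.06

PV(dividends) I = 5.86·e^(−0.0974·1/12) + 5.86·e^(−0.0974·8/12)
I = 5.8126 + 5.4916 = 11.3042
F = (S − I)·e^(rT) = (241.89 − 11.3042) · e^(0.0974·9/12)
= 230.5858 · e^0.073050 = 230.5858 × 1.075784 = R$248.06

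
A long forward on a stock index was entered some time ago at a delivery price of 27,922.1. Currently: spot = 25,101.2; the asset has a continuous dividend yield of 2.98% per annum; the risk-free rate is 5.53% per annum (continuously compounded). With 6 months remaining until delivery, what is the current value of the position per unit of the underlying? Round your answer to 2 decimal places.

Current fair forward for the remaining 6 months: F = S·e^((r − q)·T), (r − q) = 0.0553 − 0.0298 = 0.0255
F = 25101.2 · e^(0.0255 × 6/12) = 25101.2 × 1.01283163 = 25423.2893
Value of long forward = (F − K)·e^(−rT) = (25423.2893 − 27922.1) · e^(−0.0553·6/12)
= -2498.8107 × 0.97272876 = -2430.67

-2430.67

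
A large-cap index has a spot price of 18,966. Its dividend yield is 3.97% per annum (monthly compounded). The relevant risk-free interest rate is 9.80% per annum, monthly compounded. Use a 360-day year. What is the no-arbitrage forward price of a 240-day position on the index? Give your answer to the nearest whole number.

F = S · (1+r/12)^(12T) / (1+q/12)^(12T)
= 18966 × 1.067232 / 1.026775 = 18966 × 1.039402
F = 19,713

19,713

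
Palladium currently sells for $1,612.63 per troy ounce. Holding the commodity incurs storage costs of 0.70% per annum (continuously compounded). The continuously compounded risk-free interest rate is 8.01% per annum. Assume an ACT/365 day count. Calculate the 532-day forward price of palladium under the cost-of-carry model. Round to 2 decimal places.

Net carry = r + u − y = 0.0801 + 0.0070 − 0.0000 = 0.0871
F = S·e^((r+u−y)T) = 1612.63 · e^(0.0871 × 532/365) = 1612.63 · e^0.12695123
= 1612.63 × 1.13536164 = $1,830.92 per troy ounce

$1,830.92 per troy ounce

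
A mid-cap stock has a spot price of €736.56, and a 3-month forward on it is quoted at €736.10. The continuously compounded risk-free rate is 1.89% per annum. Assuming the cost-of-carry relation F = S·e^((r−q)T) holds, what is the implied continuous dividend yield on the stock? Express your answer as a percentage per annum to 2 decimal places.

2.14%

From F = S·e^((r−q)T): (r − q) = ln(F/S)/T
ln(736.10/736.56) = ln(0.999375) = -0.000625
(r − q) = -0.000625 / (3/12) = -0.002500
q = r − ln(F/S)/T = 0.0189 + 0.002500 = 0.021400
q = 2.14%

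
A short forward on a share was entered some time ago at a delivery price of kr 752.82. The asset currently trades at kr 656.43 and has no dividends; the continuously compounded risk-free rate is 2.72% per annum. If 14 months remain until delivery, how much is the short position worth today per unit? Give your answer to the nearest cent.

kr 72.88

Current fair forward for the remaining 14 months: F = S·e^(r·T), r = 0.0272
F = 656.43 · e^(0.0272 × 14/12) = 656.43 × 1.032242 = 677.5946
Value of long forward = (F − K)·e^(−rT) = (677.5946 − 752.82) · e^(−0.0272·14/12)
= -75.2254 × 0.968765 = -72.88
Short position value = −(long value) = kr 72.88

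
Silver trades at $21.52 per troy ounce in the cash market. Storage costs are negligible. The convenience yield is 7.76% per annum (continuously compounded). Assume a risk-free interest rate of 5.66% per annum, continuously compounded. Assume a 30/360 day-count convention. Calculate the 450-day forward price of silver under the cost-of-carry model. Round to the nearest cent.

$20.96 per troy ounce

Net carry = r + u − y = 0.0566 + 0.0000 − 0.0776 = -0.0210
F = S·e^((r+u−y)T) = 21.52 · e^(-0.0210 × 450/360) = 21.52 · e^-0.026250
= 21.52 × 0.974092 = $20.96 per troy ounce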